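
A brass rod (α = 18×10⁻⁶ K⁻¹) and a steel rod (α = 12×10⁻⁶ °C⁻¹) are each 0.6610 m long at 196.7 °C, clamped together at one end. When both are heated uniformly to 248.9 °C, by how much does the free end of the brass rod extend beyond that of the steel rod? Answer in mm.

0.207 mm

ΔT = 52.2 K
brass: ΔL = 18×10⁻⁶ × 0.6610 m × 52.2 = 6.2108×10⁻⁴ m = 0.62108 mm
steel: ΔL = 12×10⁻⁶ × 0.6610 m × 52.2 = 4.1405×10⁻⁴ m = 0.41405 mm
difference = 0.62108 − 0.41405 = 0.20703 mm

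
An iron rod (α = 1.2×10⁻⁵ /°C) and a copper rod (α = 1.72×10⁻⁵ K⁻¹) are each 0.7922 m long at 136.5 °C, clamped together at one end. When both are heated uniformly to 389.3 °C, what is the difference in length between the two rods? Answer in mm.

ΔT = 252.8 K
iron: ΔL = 1.2×10⁻⁵ × 0.7922 m × 252.8 = 2.4032×10⁻³ m = 2.4032 mm
copper: ΔL = 1.72×10⁻⁵ × 0.7922 m × 252.8 = 3.4446×10⁻³ m = 3.4446 mm
difference = 3.4446 − 2.4032 = 1.0414 mm

1.04 mm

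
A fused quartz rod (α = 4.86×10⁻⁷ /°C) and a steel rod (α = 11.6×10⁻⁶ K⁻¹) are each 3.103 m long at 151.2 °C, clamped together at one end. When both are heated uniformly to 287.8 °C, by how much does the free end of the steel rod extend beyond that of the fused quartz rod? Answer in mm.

4.71 mm

ΔT = 136.6 K
fused quartz: ΔL = 4.86×10⁻⁷ × 3.103 m × 136.6 = 2.0600×10⁻⁴ m = 0.20600 mm
steel: ΔL = 11.6×10⁻⁶ × 3.103 m × 136.6 = 4.9169×10⁻³ m = 4.9169 mm
difference = 4.9169 − 0.20600 = 4.7109 mm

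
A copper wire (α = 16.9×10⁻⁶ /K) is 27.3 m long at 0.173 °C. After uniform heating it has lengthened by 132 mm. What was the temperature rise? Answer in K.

ΔT = 286 K

ΔL = αL₀ΔT ⇒ ΔT = ΔL / (αL₀)
ΔT = 132×10⁻³ m / (16.9×10⁻⁶ × 27.3 m) = 286.10 K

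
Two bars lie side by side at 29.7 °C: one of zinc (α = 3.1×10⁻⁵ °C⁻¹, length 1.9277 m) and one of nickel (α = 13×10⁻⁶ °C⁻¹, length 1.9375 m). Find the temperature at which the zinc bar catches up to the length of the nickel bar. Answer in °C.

Equal length when α₁L₁ΔT − α₂L₂ΔT = L₂ − L₁ = 9.80×10⁻³ m
α₁L₁ = 5.97587×10⁻⁵, α₂L₂ = 2.51875×10⁻⁵ → Δ(αL) = 3.45712×10⁻⁵ m/K
ΔT = 9.80×10⁻³ / 3.45712×10⁻⁵ = 283.473 K, so T = 29.7 + 283.473 = 313.173 °C

T = 313.2 °C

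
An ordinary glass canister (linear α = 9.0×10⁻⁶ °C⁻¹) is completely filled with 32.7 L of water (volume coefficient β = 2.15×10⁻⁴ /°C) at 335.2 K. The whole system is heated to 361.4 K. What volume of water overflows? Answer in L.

0.161 L

The canister also expands: β_container ≈ 3α = 2.7×10⁻⁵ /K
Net overflow = V₀(β_liq − 3α_cont)ΔT
β − 3α = 2.15×10⁻⁴ − 2.7×10⁻⁵ = 1.88×10⁻⁴ /K; ΔT = 26.2 K
ΔV = 32.7 × 1.88×10⁻⁴ × 26.2 = 0.161 L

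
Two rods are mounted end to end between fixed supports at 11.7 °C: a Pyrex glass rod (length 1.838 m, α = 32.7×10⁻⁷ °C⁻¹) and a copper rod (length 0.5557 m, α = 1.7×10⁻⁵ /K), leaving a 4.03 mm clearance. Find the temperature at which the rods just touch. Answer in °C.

Gap closes when ΔL₁ + ΔL₂ = 4.03 mm = 4.03×10⁻³ m
(α₁L₁ + α₂L₂)ΔT = g
α₁L₁ + α₂L₂ = 32.7×10⁻⁷×1.838 + 1.7×10⁻⁵×0.5557 = 1.545716×10⁻⁵ m/K
ΔT = 4.03×10⁻³ / 1.545716×10⁻⁵ = 260.72 K
T = 11.7 + 260.72 = 272.42 °C

T = 272 °C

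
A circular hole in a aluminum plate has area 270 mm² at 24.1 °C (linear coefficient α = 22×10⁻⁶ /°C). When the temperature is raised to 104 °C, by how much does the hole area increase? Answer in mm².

ΔA = 0.949 mm²

Area coefficient ≈ 2α; |ΔT| = 79.9 K
ΔA = 2αA₀ΔT = 2(22×10⁻⁶)(270)(79.9) = 0.949 mm²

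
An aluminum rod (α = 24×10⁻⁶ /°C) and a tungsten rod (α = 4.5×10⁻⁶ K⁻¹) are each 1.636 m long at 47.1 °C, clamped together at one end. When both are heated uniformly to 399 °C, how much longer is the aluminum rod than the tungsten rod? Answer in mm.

11.2 mm

ΔT = 351.9 K
aluminum: ΔL = 24×10⁻⁶ × 1.636 m × 351.9 = 1.3817×10⁻² m = 13.817 mm
tungsten: ΔL = 4.5×10⁻⁶ × 1.636 m × 351.9 = 2.5907×10⁻³ m = 2.5907 mm
difference = 13.817 − 2.5907 = 11.2263 mm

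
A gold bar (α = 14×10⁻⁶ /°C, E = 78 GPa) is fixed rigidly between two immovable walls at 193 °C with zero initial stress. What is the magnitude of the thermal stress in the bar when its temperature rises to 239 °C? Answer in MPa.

Fully constrained: the free strain ε = αΔT is blocked, so σ = Eε = EαΔT.
|ΔT| = 46 K
σ = 78.0×10⁹ × 14×10⁻⁶ × 46 = 5.02×10⁷ Pa

σ = 50.2 MPa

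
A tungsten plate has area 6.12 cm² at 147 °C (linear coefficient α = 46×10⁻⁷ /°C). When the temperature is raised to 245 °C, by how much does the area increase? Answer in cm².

Area coefficient ≈ 2α; |ΔT| = 98 K
ΔA = 2αA₀ΔT = 2(46×10⁻⁷)(6.12)(98) = 5.52×10⁻³ cm²

ΔA = 0.00552 cm²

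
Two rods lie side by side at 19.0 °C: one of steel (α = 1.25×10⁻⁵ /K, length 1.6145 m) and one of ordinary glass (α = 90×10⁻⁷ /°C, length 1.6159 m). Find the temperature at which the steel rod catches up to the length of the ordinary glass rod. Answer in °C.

T = 267.3 °C

L₁(1 + α₁ΔT) = L₂(1 + α₂ΔT) ⇒ ΔT = (L₂ − L₁)/(α₁L₁ − α₂L₂)
L₂ − L₁ = 1.6159 − 1.6145 = 1.40×10⁻³ m
α₁L₁ − α₂L₂ = 1.25×10⁻⁵×1.6145 − 90×10⁻⁷×1.6159 = 5.63815×10⁻⁶ m/K
ΔT = 1.40×10⁻³ / 5.63815×10⁻⁶ = 248.308 K
T = 19.0 + 248.308 = 267.308 °C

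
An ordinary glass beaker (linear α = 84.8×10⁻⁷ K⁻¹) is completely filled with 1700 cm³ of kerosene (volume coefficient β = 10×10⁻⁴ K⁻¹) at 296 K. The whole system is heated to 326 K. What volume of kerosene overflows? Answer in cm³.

The beaker also expands: β_container ≈ 3α = 2.544×10⁻⁵ /K
Net overflow = V₀(β_liq − 3α_cont)ΔT
β − 3α = 1.00×10⁻³ − 2.544×10⁻⁵ = 9.7456×10⁻⁴ /K; ΔT = 30 K
ΔV = 1700 × 9.7456×10⁻⁴ × 30 = 49.7 cm³

49.7 cm³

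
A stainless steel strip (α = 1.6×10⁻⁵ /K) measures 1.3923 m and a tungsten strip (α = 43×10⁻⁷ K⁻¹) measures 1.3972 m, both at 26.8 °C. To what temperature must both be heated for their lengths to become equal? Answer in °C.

Equal length when α₁L₁ΔT − α₂L₂ΔT = L₂ − L₁ = 4.90×10⁻³ m
α₁L₁ = 2.22768×10⁻⁵, α₂L₂ = 6.00796×10⁻⁶ → Δ(αL) = 1.626884×10⁻⁵ m/K
ΔT = 4.90×10⁻³ / 1.626884×10⁻⁵ = 301.189 K, so T = 26.8 + 301.189 = 327.989 °C

T = 328.0 °C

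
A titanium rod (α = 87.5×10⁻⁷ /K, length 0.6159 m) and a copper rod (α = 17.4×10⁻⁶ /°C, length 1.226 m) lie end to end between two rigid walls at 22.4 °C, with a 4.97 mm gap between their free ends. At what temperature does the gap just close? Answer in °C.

Gap closes when ΔL₁ + ΔL₂ = 4.97 mm = 4.97×10⁻³ m
(α₁L₁ + α₂L₂)ΔT = g
α₁L₁ + α₂L₂ = 87.5×10⁻⁷×0.6159 + 17.4×10⁻⁶×1.226 = 2.6721525×10⁻⁵ m/K
ΔT = 4.97×10⁻³ / 2.6721525×10⁻⁵ = 185.99 K
T = 22.4 + 185.99 = 208.39 °C

T = 208 °C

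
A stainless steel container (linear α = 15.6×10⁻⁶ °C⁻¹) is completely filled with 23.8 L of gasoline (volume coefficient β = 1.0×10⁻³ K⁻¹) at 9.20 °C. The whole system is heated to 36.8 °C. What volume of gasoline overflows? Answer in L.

The container also expands: β_container ≈ 3α = 4.68×10⁻⁵ /K
Net overflow = V₀(β_liq − 3α_cont)ΔT
β − 3α = 1.00×10⁻³ − 4.68×10⁻⁵ = 9.532×10⁻⁴ /K; ΔT = 27.60 K
ΔV = 23.8 × 9.532×10⁻⁴ × 27.60 = 0.626 L

0.626 L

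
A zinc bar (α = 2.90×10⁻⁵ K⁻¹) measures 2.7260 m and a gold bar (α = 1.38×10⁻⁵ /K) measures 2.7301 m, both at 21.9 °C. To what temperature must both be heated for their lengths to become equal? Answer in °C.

T = 121.0 °C

Equal length when α₁L₁ΔT − α₂L₂ΔT = L₂ − L₁ = 4.10×10⁻³ m
α₁L₁ = 7.9054×10⁻⁵, α₂L₂ = 3.767538×10⁻⁵ → Δ(αL) = 4.137862×10⁻⁵ m/K
ΔT = 4.10×10⁻³ / 4.137862×10⁻⁵ = 99.085 K, so T = 21.9 + 99.085 = 120.985 °C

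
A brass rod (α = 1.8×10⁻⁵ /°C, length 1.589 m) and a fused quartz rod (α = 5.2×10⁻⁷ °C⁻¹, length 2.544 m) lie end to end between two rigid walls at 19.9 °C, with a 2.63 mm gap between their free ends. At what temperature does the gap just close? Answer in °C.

T = 108 °C

Gap closes when ΔL₁ + ΔL₂ = 2.63 mm = 2.63×10⁻³ m
(α₁L₁ + α₂L₂)ΔT = g
α₁L₁ + α₂L₂ = 1.8×10⁻⁵×1.589 + 5.2×10⁻⁷×2.544 = 2.992488×10⁻⁵ m/K
ΔT = 2.63×10⁻³ / 2.992488×10⁻⁵ = 87.89 K
T = 19.9 + 87.89 = 107.79 °C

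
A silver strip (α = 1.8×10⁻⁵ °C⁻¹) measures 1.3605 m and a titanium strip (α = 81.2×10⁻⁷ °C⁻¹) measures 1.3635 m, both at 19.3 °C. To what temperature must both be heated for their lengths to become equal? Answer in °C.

T = 242.9 °C

Equal length when α₁L₁ΔT − α₂L₂ΔT = L₂ − L₁ = 3.00×10⁻³ m
α₁L₁ = 2.4489×10⁻⁵, α₂L₂ = 1.107162×10⁻⁵ → Δ(αL) = 1.341738×10⁻⁵ m/K
ΔT = 3.00×10⁻³ / 1.341738×10⁻⁵ = 223.591 K, so T = 19.3 + 223.591 = 242.891 °C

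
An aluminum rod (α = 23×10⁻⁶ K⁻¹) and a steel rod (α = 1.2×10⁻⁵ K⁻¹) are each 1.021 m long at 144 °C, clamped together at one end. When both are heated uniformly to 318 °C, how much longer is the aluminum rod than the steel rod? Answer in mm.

ΔT = 174 K
aluminum: ΔL = 23×10⁻⁶ × 1.021 m × 174 = 4.0860×10⁻³ m = 4.0860 mm
steel: ΔL = 1.2×10⁻⁵ × 1.021 m × 174 = 2.1318×10⁻³ m = 2.1318 mm
difference = 4.0860 − 2.1318 = 1.9542 mm

1.95 mm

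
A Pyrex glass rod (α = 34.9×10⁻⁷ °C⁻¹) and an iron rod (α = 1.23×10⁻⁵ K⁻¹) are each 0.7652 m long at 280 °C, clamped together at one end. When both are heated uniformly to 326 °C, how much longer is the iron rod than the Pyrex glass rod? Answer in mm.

0.310 mm

ΔT = 46 K
Pyrex glass: ΔL = 34.9×10⁻⁷ × 0.7652 m × 46 = 1.2285×10⁻⁴ m = 0.12285 mm
iron: ΔL = 1.23×10⁻⁵ × 0.7652 m × 46 = 4.3295×10⁻⁴ m = 0.43295 mm
difference = 0.43295 − 0.12285 = 0.31010 mm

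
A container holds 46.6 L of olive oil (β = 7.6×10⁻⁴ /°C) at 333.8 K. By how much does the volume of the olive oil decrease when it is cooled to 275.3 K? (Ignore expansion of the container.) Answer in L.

ΔV = 2.07 L

|ΔT| = |275.3 − 333.8| = 58.5 K
ΔV = βV₀ΔT = (7.6×10⁻⁴)(46.6)(58.5) = 2.07 L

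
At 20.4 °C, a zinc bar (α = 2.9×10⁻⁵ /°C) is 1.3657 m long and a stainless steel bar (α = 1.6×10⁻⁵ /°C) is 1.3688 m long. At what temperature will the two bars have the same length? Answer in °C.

Equal length when α₁L₁ΔT − α₂L₂ΔT = L₂ − L₁ = 3.10×10⁻³ m
α₁L₁ = 3.96053×10⁻⁵, α₂L₂ = 2.19008×10⁻⁵ → Δ(αL) = 1.77045×10⁻⁵ m/K
ΔT = 3.10×10⁻³ / 1.77045×10⁻⁵ = 175.097 K, so T = 20.4 + 175.097 = 195.497 °C

T = 195.5 °C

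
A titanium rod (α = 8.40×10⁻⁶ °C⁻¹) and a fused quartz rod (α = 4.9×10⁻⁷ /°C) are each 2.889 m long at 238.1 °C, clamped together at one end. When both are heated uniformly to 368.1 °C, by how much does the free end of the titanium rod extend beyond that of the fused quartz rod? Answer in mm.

2.97 mm

ΔT = 130.0 K
titanium: ΔL = 8.40×10⁻⁶ × 2.889 m × 130.0 = 3.1548×10⁻³ m = 3.1548 mm
fused quartz: ΔL = 4.9×10⁻⁷ × 2.889 m × 130.0 = 1.8403×10⁻⁴ m = 0.18403 mm
difference = 3.1548 − 0.18403 = 2.97077 mm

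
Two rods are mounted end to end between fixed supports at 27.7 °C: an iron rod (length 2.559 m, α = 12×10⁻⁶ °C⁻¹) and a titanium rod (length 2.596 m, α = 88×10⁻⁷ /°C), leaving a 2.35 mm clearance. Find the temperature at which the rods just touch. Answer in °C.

T = 71.6 °C

Gap closes when ΔL₁ + ΔL₂ = 2.35 mm = 2.35×10⁻³ m
(α₁L₁ + α₂L₂)ΔT = g
α₁L₁ + α₂L₂ = 12×10⁻⁶×2.559 + 88×10⁻⁷×2.596 = 5.35528×10⁻⁵ m/K
ΔT = 2.35×10⁻³ / 5.35528×10⁻⁵ = 43.882 K
T = 27.7 + 43.882 = 71.582 °C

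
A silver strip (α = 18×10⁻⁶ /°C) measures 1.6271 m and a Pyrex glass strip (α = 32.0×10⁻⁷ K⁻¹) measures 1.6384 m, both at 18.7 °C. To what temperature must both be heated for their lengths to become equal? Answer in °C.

T = 488.7 °C

Equal length when α₁L₁ΔT − α₂L₂ΔT = L₂ − L₁ = 1.13×10⁻² m
α₁L₁ = 2.92878×10⁻⁵, α₂L₂ = 5.24288×10⁻⁶ → Δ(αL) = 2.404492×10⁻⁵ m/K
ΔT = 1.13×10⁻² / 2.404492×10⁻⁵ = 469.954 K, so T = 18.7 + 469.954 = 488.654 °C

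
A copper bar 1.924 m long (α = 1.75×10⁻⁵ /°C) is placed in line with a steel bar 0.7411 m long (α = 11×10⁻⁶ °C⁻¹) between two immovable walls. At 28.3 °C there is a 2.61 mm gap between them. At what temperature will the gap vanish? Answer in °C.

α₁L₁ = 3.367×10⁻⁵ m/K, α₂L₂ = 8.1521×10⁻⁶ m/K → total 4.18221×10⁻⁵ m/K
ΔT = g/(α₁L₁+α₂L₂) = 2.61×10⁻³ / 4.18221×10⁻⁵ = 62.407 K
T = 28.3 + 62.407 = 90.707 °C

T = 90.7 °C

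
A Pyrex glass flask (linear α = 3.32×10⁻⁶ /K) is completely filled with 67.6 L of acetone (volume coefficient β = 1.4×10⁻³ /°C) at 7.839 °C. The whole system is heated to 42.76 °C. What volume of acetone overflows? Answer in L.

3.28 L

The flask also expands: β_container ≈ 3α = 9.96×10⁻⁶ /K
Net overflow = V₀(β_liq − 3α_cont)ΔT
β − 3α = 1.40×10⁻³ − 9.96×10⁻⁶ = 1.39004×10⁻³ /K; ΔT = 34.921 K
ΔV = 67.6 × 1.39004×10⁻³ × 34.921 = 3.28 L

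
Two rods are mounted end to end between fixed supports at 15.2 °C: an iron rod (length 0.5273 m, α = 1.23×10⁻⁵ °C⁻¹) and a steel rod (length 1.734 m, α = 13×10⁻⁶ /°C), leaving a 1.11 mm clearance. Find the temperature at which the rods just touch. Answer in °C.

T = 53.4 °C

α₁L₁ = 6.48579×10⁻⁶ m/K, α₂L₂ = 2.2542×10⁻⁵ m/K → total 2.902779×10⁻⁵ m/K
ΔT = g/(α₁L₁+α₂L₂) = 1.11×10⁻³ / 2.902779×10⁻⁵ = 38.239 K
T = 15.2 + 38.239 = 53.439 °C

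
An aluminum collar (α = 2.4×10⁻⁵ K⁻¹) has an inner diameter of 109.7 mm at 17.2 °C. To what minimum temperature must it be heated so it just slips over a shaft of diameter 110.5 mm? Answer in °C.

T = 321 °C

Required Δd = 110.5 − 109.7 = 0.8 mm
Δd = αd₀ΔT ⇒ ΔT = Δd/(αd₀) = 0.8 / (2.4×10⁻⁵ × 109.7) = 303.86 K
T_min = 17.2 + 303.86 = 321.06 °C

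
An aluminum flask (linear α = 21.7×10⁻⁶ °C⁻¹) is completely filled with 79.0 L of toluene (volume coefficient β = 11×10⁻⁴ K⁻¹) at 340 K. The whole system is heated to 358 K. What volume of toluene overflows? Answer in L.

1.47 L

The flask also expands: β_container ≈ 3α = 6.51×10⁻⁵ /K
Net overflow = V₀(β_liq − 3α_cont)ΔT
β − 3α = 1.10×10⁻³ − 6.51×10⁻⁵ = 1.0349×10⁻³ /K; ΔT = 18 K
ΔV = 79.0 × 1.0349×10⁻³ × 18 = 1.47 L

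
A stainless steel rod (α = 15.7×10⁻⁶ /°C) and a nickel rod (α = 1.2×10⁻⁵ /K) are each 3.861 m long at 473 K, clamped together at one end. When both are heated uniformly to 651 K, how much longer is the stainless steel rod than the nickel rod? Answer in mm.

ΔT = 178 K
stainless steel: ΔL = 15.7×10⁻⁶ × 3.861 m × 178 = 1.0790×10⁻² m = 10.790 mm
nickel: ΔL = 1.2×10⁻⁵ × 3.861 m × 178 = 8.2471×10⁻³ m = 8.2471 mm
difference = 10.790 − 8.2471 = 2.5429 mm

2.54 mm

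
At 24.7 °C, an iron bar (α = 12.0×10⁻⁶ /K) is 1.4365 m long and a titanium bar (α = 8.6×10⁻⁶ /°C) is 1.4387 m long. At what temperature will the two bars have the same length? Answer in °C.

T = 476.9 °C

L₁(1 + α₁ΔT) = L₂(1 + α₂ΔT) ⇒ ΔT = (L₂ − L₁)/(α₁L₁ − α₂L₂)
L₂ − L₁ = 1.4387 − 1.4365 = 2.20×10⁻³ m
α₁L₁ − α₂L₂ = 12.0×10⁻⁶×1.4365 − 8.6×10⁻⁶×1.4387 = 4.86518×10⁻⁶ m/K
ΔT = 2.20×10⁻³ / 4.86518×10⁻⁶ = 452.193 K
T = 24.7 + 452.193 = 476.893 °C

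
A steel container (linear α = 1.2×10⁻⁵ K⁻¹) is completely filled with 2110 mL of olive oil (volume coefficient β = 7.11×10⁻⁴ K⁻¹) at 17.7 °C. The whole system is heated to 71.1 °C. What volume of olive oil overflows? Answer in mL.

76.1 mL

The container also expands: β_container ≈ 3α = 3.6×10⁻⁵ /K
Net overflow = V₀(β_liq − 3α_cont)ΔT
β − 3α = 7.11×10⁻⁴ − 3.6×10⁻⁵ = 6.75×10⁻⁴ /K; ΔT = 53.4 K
ΔV = 2110 × 6.75×10⁻⁴ × 53.4 = 76.1 mL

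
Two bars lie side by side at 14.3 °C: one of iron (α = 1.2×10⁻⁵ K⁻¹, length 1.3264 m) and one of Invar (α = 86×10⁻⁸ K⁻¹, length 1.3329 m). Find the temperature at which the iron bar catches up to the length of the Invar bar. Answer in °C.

L₁(1 + α₁ΔT) = L₂(1 + α₂ΔT) ⇒ ΔT = (L₂ − L₁)/(α₁L₁ − α₂L₂)
L₂ − L₁ = 1.3329 − 1.3264 = 6.50×10⁻³ m
α₁L₁ − α₂L₂ = 1.2×10⁻⁵×1.3264 − 86×10⁻⁸×1.3329 = 1.4770506×10⁻⁵ m/K
ΔT = 6.50×10⁻³ / 1.4770506×10⁻⁵ = 440.066 K
T = 14.3 + 440.066 = 454.366 °C

T = 454.4 °C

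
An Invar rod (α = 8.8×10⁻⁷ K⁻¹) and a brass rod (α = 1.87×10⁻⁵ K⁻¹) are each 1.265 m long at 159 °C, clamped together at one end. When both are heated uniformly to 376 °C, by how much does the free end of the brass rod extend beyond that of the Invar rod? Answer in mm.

4.89 mm

ΔT = 217 K
Invar: ΔL = 8.8×10⁻⁷ × 1.265 m × 217 = 2.4156×10⁻⁴ m = 0.24156 mm
brass: ΔL = 1.87×10⁻⁵ × 1.265 m × 217 = 5.1332×10⁻³ m = 5.1332 mm
difference = 5.1332 − 0.24156 = 4.89164 mm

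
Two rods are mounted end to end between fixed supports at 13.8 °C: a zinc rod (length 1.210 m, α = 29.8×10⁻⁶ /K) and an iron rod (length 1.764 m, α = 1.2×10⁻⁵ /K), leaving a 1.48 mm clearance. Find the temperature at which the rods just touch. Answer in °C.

T = 39.7 °C

Gap closes when ΔL₁ + ΔL₂ = 1.48 mm = 1.48×10⁻³ m
(α₁L₁ + α₂L₂)ΔT = g
α₁L₁ + α₂L₂ = 29.8×10⁻⁶×1.210 + 1.2×10⁻⁵×1.764 = 5.7226×10⁻⁵ m/K
ΔT = 1.48×10⁻³ / 5.7226×10⁻⁵ = 25.862 K
T = 13.8 + 25.862 = 39.662 °C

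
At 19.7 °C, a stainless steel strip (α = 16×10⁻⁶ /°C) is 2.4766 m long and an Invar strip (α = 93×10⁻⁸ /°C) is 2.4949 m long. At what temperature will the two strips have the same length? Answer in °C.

T = 510.2 °C

L₁(1 + α₁ΔT) = L₂(1 + α₂ΔT) ⇒ ΔT = (L₂ − L₁)/(α₁L₁ − α₂L₂)
L₂ − L₁ = 2.4949 − 2.4766 = 1.83×10⁻² m
α₁L₁ − α₂L₂ = 16×10⁻⁶×2.4766 − 93×10⁻⁸×2.4949 = 3.7305343×10⁻⁵ m/K
ΔT = 1.83×10⁻² / 3.7305343×10⁻⁵ = 490.546 K
T = 19.7 + 490.546 = 510.246 °C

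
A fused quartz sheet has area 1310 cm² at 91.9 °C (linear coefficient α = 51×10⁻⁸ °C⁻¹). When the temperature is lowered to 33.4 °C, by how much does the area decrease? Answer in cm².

ΔA = 0.0782 cm²

Area coefficient ≈ 2α; |ΔT| = 58.5 K
ΔA = 2αA₀ΔT = 2(51×10⁻⁸)(1310)(58.5) = 0.0782 cm²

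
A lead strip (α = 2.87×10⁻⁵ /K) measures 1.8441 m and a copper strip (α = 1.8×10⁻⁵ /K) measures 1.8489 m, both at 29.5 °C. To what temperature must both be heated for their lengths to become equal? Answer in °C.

T = 273.8 °C

L₁(1 + α₁ΔT) = L₂(1 + α₂ΔT) ⇒ ΔT = (L₂ − L₁)/(α₁L₁ − α₂L₂)
L₂ − L₁ = 1.8489 − 1.8441 = 4.80×10⁻³ m
α₁L₁ − α₂L₂ = 2.87×10⁻⁵×1.8441 − 1.8×10⁻⁵×1.8489 = 1.964547×10⁻⁵ m/K
ΔT = 4.80×10⁻³ / 1.964547×10⁻⁵ = 244.331 K
T = 29.5 + 244.331 = 273.831 °C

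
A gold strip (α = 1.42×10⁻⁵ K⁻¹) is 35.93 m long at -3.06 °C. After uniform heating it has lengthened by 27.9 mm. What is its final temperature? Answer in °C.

ΔL = αL₀ΔT ⇒ ΔT = ΔL / (αL₀)
ΔT = 27.9×10⁻³ m / (1.42×10⁻⁵ × 35.93 m) = 54.684 K
T = -3.06 + 54.684 = 51.624 °C

T = 51.6 °C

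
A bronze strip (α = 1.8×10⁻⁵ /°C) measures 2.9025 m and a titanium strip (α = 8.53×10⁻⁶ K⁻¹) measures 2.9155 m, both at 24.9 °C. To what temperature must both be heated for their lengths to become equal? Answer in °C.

T = 499.8 °C

Equal length when α₁L₁ΔT − α₂L₂ΔT = L₂ − L₁ = 1.30×10⁻² m
α₁L₁ = 5.2245×10⁻⁵, α₂L₂ = 2.4869215×10⁻⁵ → Δ(αL) = 2.7375785×10⁻⁵ m/K
ΔT = 1.30×10⁻² / 2.7375785×10⁻⁵ = 474.872 K, so T = 24.9 + 474.872 = 499.772 °C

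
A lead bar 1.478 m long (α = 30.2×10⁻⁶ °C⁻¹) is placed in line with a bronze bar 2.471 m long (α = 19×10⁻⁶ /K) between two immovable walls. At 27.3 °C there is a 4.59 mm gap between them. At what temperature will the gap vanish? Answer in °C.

T = 77.4 °C

Gap closes when ΔL₁ + ΔL₂ = 4.59 mm = 4.59×10⁻³ m
(α₁L₁ + α₂L₂)ΔT = g
α₁L₁ + α₂L₂ = 30.2×10⁻⁶×1.478 + 19×10⁻⁶×2.471 = 9.15846×10⁻⁵ m/K
ΔT = 4.59×10⁻³ / 9.15846×10⁻⁵ = 50.118 K
T = 27.3 + 50.118 = 77.418 °C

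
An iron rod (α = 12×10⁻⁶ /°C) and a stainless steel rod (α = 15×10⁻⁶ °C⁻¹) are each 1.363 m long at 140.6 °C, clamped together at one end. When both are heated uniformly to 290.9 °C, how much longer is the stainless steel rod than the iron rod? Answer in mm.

0.615 mm

ΔT = 150.3 K
iron: ΔL = 12×10⁻⁶ × 1.363 m × 150.3 = 2.4583×10⁻³ m = 2.4583 mm
stainless steel: ΔL = 15×10⁻⁶ × 1.363 m × 150.3 = 3.0729×10⁻³ m = 3.0729 mm
difference = 3.0729 − 2.4583 = 0.6146 mm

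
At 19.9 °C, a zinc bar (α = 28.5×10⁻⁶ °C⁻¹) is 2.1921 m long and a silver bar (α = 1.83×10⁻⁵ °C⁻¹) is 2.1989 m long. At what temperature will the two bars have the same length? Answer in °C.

Equal length when α₁L₁ΔT − α₂L₂ΔT = L₂ − L₁ = 6.80×10⁻³ m
α₁L₁ = 6.247485×10⁻⁵, α₂L₂ = 4.023987×10⁻⁵ → Δ(αL) = 2.223498×10⁻⁵ m/K
ΔT = 6.80×10⁻³ / 2.223498×10⁻⁵ = 305.824 K, so T = 19.9 + 305.824 = 325.724 °C

T = 325.7 °C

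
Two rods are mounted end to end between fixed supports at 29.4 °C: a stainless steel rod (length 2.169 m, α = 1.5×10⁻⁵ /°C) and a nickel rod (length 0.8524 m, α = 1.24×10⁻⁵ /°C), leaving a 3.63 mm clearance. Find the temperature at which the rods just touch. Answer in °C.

T = 114 °C

α₁L₁ = 3.2535×10⁻⁵ m/K, α₂L₂ = 1.056976×10⁻⁵ m/K → total 4.310476×10⁻⁵ m/K
ΔT = g/(α₁L₁+α₂L₂) = 3.63×10⁻³ / 4.310476×10⁻⁵ = 84.21 K
T = 29.4 + 84.21 = 113.61 °C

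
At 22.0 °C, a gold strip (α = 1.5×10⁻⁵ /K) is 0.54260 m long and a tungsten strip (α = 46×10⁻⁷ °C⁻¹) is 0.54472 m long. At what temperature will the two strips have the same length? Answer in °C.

T = 398.3 °C

Equal length when α₁L₁ΔT − α₂L₂ΔT = L₂ − L₁ = 2.12×10⁻³ m
α₁L₁ = 8.139×10⁻⁶, α₂L₂ = 2.505712×10⁻⁶ → Δ(αL) = 5.633288×10⁻⁶ m/K
ΔT = 2.12×10⁻³ / 5.633288×10⁻⁶ = 376.334 K, so T = 22.0 + 376.334 = 398.334 °C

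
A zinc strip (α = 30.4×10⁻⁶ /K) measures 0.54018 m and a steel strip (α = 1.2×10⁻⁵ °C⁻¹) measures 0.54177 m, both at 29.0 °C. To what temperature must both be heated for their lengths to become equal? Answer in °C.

T = 189.3 °C

L₁(1 + α₁ΔT) = L₂(1 + α₂ΔT) ⇒ ΔT = (L₂ − L₁)/(α₁L₁ − α₂L₂)
L₂ − L₁ = 0.54177 − 0.54018 = 1.59×10⁻³ m
α₁L₁ − α₂L₂ = 30.4×10⁻⁶×0.54018 − 1.2×10⁻⁵×0.54177 = 9.920232×10⁻⁶ m/K
ΔT = 1.59×10⁻³ / 9.920232×10⁻⁶ = 160.279 K
T = 29.0 + 160.279 = 189.279 °C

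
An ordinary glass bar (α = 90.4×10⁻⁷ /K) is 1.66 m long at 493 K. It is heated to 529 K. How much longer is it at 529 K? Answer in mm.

ΔL = 0.540 mm

|ΔT| = |529 − 493| = 36 K
ΔL = αL₀ΔT = (90.4×10⁻⁷)(1.66)(36) = 5.40×10⁻⁴ m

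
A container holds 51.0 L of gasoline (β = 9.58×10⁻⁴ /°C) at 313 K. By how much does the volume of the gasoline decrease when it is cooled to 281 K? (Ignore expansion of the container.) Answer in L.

|ΔT| = |281 − 313| = 32 K
ΔV = βV₀ΔT = (9.58×10⁻⁴)(51.0)(32) = 1.56 L

ΔV = 1.56 L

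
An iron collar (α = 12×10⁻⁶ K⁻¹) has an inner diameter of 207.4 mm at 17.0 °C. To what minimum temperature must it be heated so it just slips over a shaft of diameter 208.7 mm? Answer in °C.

Required Δd = 208.7 − 207.4 = 1.3 mm
Δd = αd₀ΔT ⇒ ΔT = Δd/(αd₀) = 1.3 / (12×10⁻⁶ × 207.4) = 522.34 K
T_min = 17.0 + 522.34 = 539.34 °C

T = 539 °C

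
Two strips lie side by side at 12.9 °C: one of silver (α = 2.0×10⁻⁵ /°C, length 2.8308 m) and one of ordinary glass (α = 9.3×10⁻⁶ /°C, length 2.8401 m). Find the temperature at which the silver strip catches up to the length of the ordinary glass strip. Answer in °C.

L₁(1 + α₁ΔT) = L₂(1 + α₂ΔT) ⇒ ΔT = (L₂ − L₁)/(α₁L₁ − α₂L₂)
L₂ − L₁ = 2.8401 − 2.8308 = 9.30×10⁻³ m
α₁L₁ − α₂L₂ = 2.0×10⁻⁵×2.8308 − 9.3×10⁻⁶×2.8401 = 3.020307×10⁻⁵ m/K
ΔT = 9.30×10⁻³ / 3.020307×10⁻⁵ = 307.916 K
T = 12.9 + 307.916 = 320.816 °C

T = 320.8 °C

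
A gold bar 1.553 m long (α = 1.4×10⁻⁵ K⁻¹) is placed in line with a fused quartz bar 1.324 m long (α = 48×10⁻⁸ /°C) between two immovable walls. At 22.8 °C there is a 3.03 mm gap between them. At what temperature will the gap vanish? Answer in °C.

Gap closes when ΔL₁ + ΔL₂ = 3.03 mm = 3.03×10⁻³ m
(α₁L₁ + α₂L₂)ΔT = g
α₁L₁ + α₂L₂ = 1.4×10⁻⁵×1.553 + 48×10⁻⁸×1.324 = 2.237752×10⁻⁵ m/K
ΔT = 3.03×10⁻³ / 2.237752×10⁻⁵ = 135.40 K
T = 22.8 + 135.40 = 158.20 °C

T = 158 °C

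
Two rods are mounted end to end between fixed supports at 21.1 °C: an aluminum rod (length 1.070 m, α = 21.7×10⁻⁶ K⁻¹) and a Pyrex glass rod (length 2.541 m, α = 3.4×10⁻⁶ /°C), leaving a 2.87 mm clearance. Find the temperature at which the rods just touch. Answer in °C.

T = 111 °C

α₁L₁ = 2.3219×10⁻⁵ m/K, α₂L₂ = 8.6394×10⁻⁶ m/K → total 3.18584×10⁻⁵ m/K
ΔT = g/(α₁L₁+α₂L₂) = 2.87×10⁻³ / 3.18584×10⁻⁵ = 90.09 K
T = 21.1 + 90.09 = 111.19 °C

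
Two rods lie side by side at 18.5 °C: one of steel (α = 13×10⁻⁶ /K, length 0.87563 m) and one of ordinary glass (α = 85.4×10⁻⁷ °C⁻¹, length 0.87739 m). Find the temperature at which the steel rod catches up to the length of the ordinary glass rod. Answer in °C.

L₁(1 + α₁ΔT) = L₂(1 + α₂ΔT) ⇒ ΔT = (L₂ − L₁)/(α₁L₁ − α₂L₂)
L₂ − L₁ = 0.87739 − 0.87563 = 1.76×10⁻³ m
α₁L₁ − α₂L₂ = 13×10⁻⁶×0.87563 − 85.4×10⁻⁷×0.87739 = 3.8902794×10⁻⁶ m/K
ΔT = 1.76×10⁻³ / 3.8902794×10⁻⁶ = 452.410 K
T = 18.5 + 452.410 = 470.910 °C

T = 470.9 °C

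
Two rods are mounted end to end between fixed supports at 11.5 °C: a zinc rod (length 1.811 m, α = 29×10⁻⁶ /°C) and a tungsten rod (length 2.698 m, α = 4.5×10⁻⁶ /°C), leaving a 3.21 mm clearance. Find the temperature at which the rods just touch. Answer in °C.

T = 61.1 °C

α₁L₁ = 5.2519×10⁻⁵ m/K, α₂L₂ = 1.2141×10⁻⁵ m/K → total 6.466×10⁻⁵ m/K
ΔT = g/(α₁L₁+α₂L₂) = 3.21×10⁻³ / 6.466×10⁻⁵ = 49.644 K
T = 11.5 + 49.644 = 61.144 °C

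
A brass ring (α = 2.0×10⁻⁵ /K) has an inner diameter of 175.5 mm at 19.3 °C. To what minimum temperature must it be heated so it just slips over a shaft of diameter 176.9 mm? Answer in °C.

T = 418 °C

Required Δd = 176.9 − 175.5 = 1.4 mm
Δd = αd₀ΔT ⇒ ΔT = Δd/(αd₀) = 1.4 / (2.0×10⁻⁵ × 175.5) = 398.86 K
T_min = 19.3 + 398.86 = 418.16 °C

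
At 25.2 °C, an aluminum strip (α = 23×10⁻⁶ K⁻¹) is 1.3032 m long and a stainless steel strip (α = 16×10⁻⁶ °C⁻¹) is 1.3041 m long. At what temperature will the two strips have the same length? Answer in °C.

L₁(1 + α₁ΔT) = L₂(1 + α₂ΔT) ⇒ ΔT = (L₂ − L₁)/(α₁L₁ − α₂L₂)
L₂ − L₁ = 1.3041 − 1.3032 = 9.00×10⁻⁴ m
α₁L₁ − α₂L₂ = 23×10⁻⁶×1.3032 − 16×10⁻⁶×1.3041 = 9.108×10⁻⁶ m/K
ΔT = 9.00×10⁻⁴ / 9.108×10⁻⁶ = 98.814 K
T = 25.2 + 98.814 = 124.014 °C

T = 124.0 °C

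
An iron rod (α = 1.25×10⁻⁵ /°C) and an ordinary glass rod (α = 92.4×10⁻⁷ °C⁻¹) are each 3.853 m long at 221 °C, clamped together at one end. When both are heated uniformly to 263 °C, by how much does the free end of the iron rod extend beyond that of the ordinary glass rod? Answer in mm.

ΔT = 42 K
iron: ΔL = 1.25×10⁻⁵ × 3.853 m × 42 = 2.0228×10⁻³ m = 2.0228 mm
ordinary glass: ΔL = 92.4×10⁻⁷ × 3.853 m × 42 = 1.4953×10⁻³ m = 1.4953 mm
difference = 2.0228 − 1.4953 = 0.5275 mm

0.528 mm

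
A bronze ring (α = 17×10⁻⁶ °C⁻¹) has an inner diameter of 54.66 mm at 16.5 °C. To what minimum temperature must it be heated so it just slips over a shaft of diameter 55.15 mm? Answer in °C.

T = 544 °C

Required Δd = 55.15 − 54.66 = 0.49 mm
Δd = αd₀ΔT ⇒ ΔT = Δd/(αd₀) = 0.49 / (17×10⁻⁶ × 54.66) = 527.32 K
T_min = 16.5 + 527.32 = 543.82 °C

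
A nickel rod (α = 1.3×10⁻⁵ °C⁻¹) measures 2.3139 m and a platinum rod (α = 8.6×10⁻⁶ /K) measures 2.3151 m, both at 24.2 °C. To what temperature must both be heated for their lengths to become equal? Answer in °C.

Equal length when α₁L₁ΔT − α₂L₂ΔT = L₂ − L₁ = 1.20×10⁻³ m
α₁L₁ = 3.00807×10⁻⁵, α₂L₂ = 1.990986×10⁻⁵ → Δ(αL) = 1.017084×10⁻⁵ m/K
ΔT = 1.20×10⁻³ / 1.017084×10⁻⁵ = 117.984 K, so T = 24.2 + 117.984 = 142.184 °C

T = 142.2 °C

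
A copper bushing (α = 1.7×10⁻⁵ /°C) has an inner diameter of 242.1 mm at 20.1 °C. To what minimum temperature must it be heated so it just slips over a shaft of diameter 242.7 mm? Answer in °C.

Required Δd = 242.7 − 242.1 = 0.6 mm
Δd = αd₀ΔT ⇒ ΔT = Δd/(αd₀) = 0.6 / (1.7×10⁻⁵ × 242.1) = 145.78 K
T_min = 20.1 + 145.78 = 165.88 °C

T = 166 °C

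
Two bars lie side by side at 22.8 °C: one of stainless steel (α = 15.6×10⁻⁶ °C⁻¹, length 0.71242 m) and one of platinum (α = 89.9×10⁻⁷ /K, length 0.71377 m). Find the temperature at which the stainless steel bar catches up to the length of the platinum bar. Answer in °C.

L₁(1 + α₁ΔT) = L₂(1 + α₂ΔT) ⇒ ΔT = (L₂ − L₁)/(α₁L₁ − α₂L₂)
L₂ − L₁ = 0.71377 − 0.71242 = 1.35×10⁻³ m
α₁L₁ − α₂L₂ = 15.6×10⁻⁶×0.71242 − 89.9×10⁻⁷×0.71377 = 4.6969597×10⁻⁶ m/K
ΔT = 1.35×10⁻³ / 4.6969597×10⁻⁶ = 287.420 K
T = 22.8 + 287.420 = 310.220 °C

T = 310.2 °C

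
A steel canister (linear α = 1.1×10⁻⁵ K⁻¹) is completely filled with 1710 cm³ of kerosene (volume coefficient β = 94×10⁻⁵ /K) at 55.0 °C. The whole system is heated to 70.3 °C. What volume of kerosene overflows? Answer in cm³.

The canister also expands: β_container ≈ 3α = 3.3×10⁻⁵ /K
Net overflow = V₀(β_liq − 3α_cont)ΔT
β − 3α = 9.40×10⁻⁴ − 3.3×10⁻⁵ = 9.07×10⁻⁴ /K; ΔT = 15.3 K
ΔV = 1710 × 9.07×10⁻⁴ × 15.3 = 23.7 cm³

23.7 cm³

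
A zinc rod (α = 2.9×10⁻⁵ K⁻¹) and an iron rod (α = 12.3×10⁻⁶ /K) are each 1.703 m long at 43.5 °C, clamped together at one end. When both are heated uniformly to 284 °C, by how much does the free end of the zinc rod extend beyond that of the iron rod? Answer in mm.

ΔT = 240.5 K
zinc: ΔL = 2.9×10⁻⁵ × 1.703 m × 240.5 = 1.1878×10⁻² m = 11.878 mm
iron: ΔL = 12.3×10⁻⁶ × 1.703 m × 240.5 = 5.0377×10⁻³ m = 5.0377 mm
difference = 11.878 − 5.0377 = 6.8403 mm

6.84 mm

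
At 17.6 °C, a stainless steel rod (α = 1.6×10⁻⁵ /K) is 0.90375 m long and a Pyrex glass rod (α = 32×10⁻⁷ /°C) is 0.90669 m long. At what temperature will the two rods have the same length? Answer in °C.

Equal length when α₁L₁ΔT − α₂L₂ΔT = L₂ − L₁ = 2.94×10⁻³ m
α₁L₁ = 1.446×10⁻⁵, α₂L₂ = 2.901408×10⁻⁶ → Δ(αL) = 1.1558592×10⁻⁵ m/K
ΔT = 2.94×10⁻³ / 1.1558592×10⁻⁵ = 254.356 K, so T = 17.6 + 254.356 = 271.956 °C

T = 272.0 °C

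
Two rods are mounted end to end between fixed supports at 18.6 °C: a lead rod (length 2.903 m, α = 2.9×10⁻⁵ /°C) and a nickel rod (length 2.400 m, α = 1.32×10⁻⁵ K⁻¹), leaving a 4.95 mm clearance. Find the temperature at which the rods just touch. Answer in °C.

T = 61.3 °C

Gap closes when ΔL₁ + ΔL₂ = 4.95 mm = 4.95×10⁻³ m
(α₁L₁ + α₂L₂)ΔT = g
α₁L₁ + α₂L₂ = 2.9×10⁻⁵×2.903 + 1.32×10⁻⁵×2.400 = 1.15867×10⁻⁴ m/K
ΔT = 4.95×10⁻³ / 1.15867×10⁻⁴ = 42.721 K
T = 18.6 + 42.721 = 61.321 °C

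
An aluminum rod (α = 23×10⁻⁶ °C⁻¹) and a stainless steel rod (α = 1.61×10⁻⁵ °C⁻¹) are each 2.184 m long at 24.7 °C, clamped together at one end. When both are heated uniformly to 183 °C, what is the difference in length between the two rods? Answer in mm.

2.39 mm

ΔT = 158.3 K
aluminum: ΔL = 23×10⁻⁶ × 2.184 m × 158.3 = 7.9517×10⁻³ m = 7.9517 mm
stainless steel: ΔL = 1.61×10⁻⁵ × 2.184 m × 158.3 = 5.5662×10⁻³ m = 5.5662 mm
difference = 7.9517 − 5.5662 = 2.3855 mm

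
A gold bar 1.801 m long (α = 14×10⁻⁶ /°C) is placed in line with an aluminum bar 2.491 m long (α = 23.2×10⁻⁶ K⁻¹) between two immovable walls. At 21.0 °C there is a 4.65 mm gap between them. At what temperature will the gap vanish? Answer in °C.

Gap closes when ΔL₁ + ΔL₂ = 4.65 mm = 4.65×10⁻³ m
(α₁L₁ + α₂L₂)ΔT = g
α₁L₁ + α₂L₂ = 14×10⁻⁶×1.801 + 23.2×10⁻⁶×2.491 = 8.30052×10⁻⁵ m/K
ΔT = 4.65×10⁻³ / 8.30052×10⁻⁵ = 56.021 K
T = 21.0 + 56.021 = 77.021 °C

T = 77.0 °C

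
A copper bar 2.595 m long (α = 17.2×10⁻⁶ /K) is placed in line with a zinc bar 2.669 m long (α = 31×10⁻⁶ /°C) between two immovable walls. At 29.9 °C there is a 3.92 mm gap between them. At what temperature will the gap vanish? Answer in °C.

T = 60.7 °C

Gap closes when ΔL₁ + ΔL₂ = 3.92 mm = 3.92×10⁻³ m
(α₁L₁ + α₂L₂)ΔT = g
α₁L₁ + α₂L₂ = 17.2×10⁻⁶×2.595 + 31×10⁻⁶×2.669 = 1.27373×10⁻⁴ m/K
ΔT = 3.92×10⁻³ / 1.27373×10⁻⁴ = 30.776 K
T = 29.9 + 30.776 = 60.676 °C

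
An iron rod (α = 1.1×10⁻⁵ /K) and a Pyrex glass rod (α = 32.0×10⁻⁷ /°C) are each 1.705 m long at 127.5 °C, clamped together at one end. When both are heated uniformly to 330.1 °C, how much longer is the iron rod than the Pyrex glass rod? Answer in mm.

ΔT = 202.6 K
iron: ΔL = 1.1×10⁻⁵ × 1.705 m × 202.6 = 3.7998×10⁻³ m = 3.7998 mm
Pyrex glass: ΔL = 32.0×10⁻⁷ × 1.705 m × 202.6 = 1.1054×10⁻³ m = 1.1054 mm
difference = 3.7998 − 1.1054 = 2.6944 mm

2.69 mm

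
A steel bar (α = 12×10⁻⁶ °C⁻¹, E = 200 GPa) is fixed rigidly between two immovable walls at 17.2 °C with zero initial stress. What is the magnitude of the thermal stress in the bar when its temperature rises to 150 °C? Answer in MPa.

Fully constrained: the free strain ε = αΔT is blocked, so σ = Eε = EαΔT.
|ΔT| = 132.8 K
σ = 200×10⁹ × 12×10⁻⁶ × 132.8 = 3.19×10⁸ Pa

σ = 319 MPa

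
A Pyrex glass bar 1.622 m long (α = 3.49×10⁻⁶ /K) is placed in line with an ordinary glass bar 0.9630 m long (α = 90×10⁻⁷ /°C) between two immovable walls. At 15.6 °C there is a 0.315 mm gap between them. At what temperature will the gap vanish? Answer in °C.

T = 37.6 °C

Gap closes when ΔL₁ + ΔL₂ = 0.315 mm = 3.15×10⁻⁴ m
(α₁L₁ + α₂L₂)ΔT = g
α₁L₁ + α₂L₂ = 3.49×10⁻⁶×1.622 + 90×10⁻⁷×0.9630 = 1.432778×10⁻⁵ m/K
ΔT = 3.15×10⁻⁴ / 1.432778×10⁻⁵ = 21.985 K
T = 15.6 + 21.985 = 37.585 °C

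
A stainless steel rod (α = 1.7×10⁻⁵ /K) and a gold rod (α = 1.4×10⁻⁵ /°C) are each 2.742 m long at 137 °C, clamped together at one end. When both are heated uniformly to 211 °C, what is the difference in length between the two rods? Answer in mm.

0.609 mm

ΔT = 74 K
stainless steel: ΔL = 1.7×10⁻⁵ × 2.742 m × 74 = 3.4494×10⁻³ m = 3.4494 mm
gold: ΔL = 1.4×10⁻⁵ × 2.742 m × 74 = 2.8407×10⁻³ m = 2.8407 mm
difference = 3.4494 − 2.8407 = 0.6087 mm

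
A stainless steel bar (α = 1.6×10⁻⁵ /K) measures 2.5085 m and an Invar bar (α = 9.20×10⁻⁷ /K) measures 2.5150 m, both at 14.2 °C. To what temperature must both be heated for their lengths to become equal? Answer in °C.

T = 186.1 °C

L₁(1 + α₁ΔT) = L₂(1 + α₂ΔT) ⇒ ΔT = (L₂ − L₁)/(α₁L₁ − α₂L₂)
L₂ − L₁ = 2.5150 − 2.5085 = 6.50×10⁻³ m
α₁L₁ − α₂L₂ = 1.6×10⁻⁵×2.5085 − 9.20×10⁻⁷×2.5150 = 3.78222×10⁻⁵ m/K
ΔT = 6.50×10⁻³ / 3.78222×10⁻⁵ = 171.857 K
T = 14.2 + 171.857 = 186.057 °C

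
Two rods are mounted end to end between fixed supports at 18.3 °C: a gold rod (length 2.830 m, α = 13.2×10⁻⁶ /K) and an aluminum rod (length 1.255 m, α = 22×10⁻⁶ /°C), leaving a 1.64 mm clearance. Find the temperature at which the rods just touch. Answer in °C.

α₁L₁ = 3.7356×10⁻⁵ m/K, α₂L₂ = 2.761×10⁻⁵ m/K → total 6.4966×10⁻⁵ m/K
ΔT = g/(α₁L₁+α₂L₂) = 1.64×10⁻³ / 6.4966×10⁻⁵ = 25.244 K
T = 18.3 + 25.244 = 43.544 °C

T = 43.5 °C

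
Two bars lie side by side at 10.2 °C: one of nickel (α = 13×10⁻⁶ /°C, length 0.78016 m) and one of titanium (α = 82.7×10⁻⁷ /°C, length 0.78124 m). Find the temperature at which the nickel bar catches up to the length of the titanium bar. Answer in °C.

T = 303.6 °C

L₁(1 + α₁ΔT) = L₂(1 + α₂ΔT) ⇒ ΔT = (L₂ − L₁)/(α₁L₁ − α₂L₂)
L₂ − L₁ = 0.78124 − 0.78016 = 1.08×10⁻³ m
α₁L₁ − α₂L₂ = 13×10⁻⁶×0.78016 − 82.7×10⁻⁷×0.78124 = 3.6812252×10⁻⁶ m/K
ΔT = 1.08×10⁻³ / 3.6812252×10⁻⁶ = 293.381 K
T = 10.2 + 293.381 = 303.581 °C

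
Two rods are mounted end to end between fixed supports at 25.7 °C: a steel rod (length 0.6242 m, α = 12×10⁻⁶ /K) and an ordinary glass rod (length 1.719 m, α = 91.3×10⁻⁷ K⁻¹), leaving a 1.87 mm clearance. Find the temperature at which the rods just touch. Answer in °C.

T = 106 °C

Gap closes when ΔL₁ + ΔL₂ = 1.87 mm = 1.87×10⁻³ m
(α₁L₁ + α₂L₂)ΔT = g
α₁L₁ + α₂L₂ = 12×10⁻⁶×0.6242 + 91.3×10⁻⁷×1.719 = 2.318487×10⁻⁵ m/K
ΔT = 1.87×10⁻³ / 2.318487×10⁻⁵ = 80.66 K
T = 25.7 + 80.66 = 106.36 °C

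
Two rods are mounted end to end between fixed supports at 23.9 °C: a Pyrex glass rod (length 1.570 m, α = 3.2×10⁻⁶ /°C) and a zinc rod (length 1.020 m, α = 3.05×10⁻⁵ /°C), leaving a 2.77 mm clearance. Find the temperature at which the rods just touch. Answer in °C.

T = 101 °C

Gap closes when ΔL₁ + ΔL₂ = 2.77 mm = 2.77×10⁻³ m
(α₁L₁ + α₂L₂)ΔT = g
α₁L₁ + α₂L₂ = 3.2×10⁻⁶×1.570 + 3.05×10⁻⁵×1.020 = 3.6134×10⁻⁵ m/K
ΔT = 2.77×10⁻³ / 3.6134×10⁻⁵ = 76.66 K
T = 23.9 + 76.66 = 100.56 °C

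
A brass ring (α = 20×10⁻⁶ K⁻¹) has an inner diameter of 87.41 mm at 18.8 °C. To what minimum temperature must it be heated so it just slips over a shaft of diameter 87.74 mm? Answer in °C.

Required Δd = 87.74 − 87.41 = 0.33 mm
Δd = αd₀ΔT ⇒ ΔT = Δd/(αd₀) = 0.33 / (20×10⁻⁶ × 87.41) = 188.77 K
T_min = 18.8 + 188.77 = 207.57 °C

T = 208 °C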